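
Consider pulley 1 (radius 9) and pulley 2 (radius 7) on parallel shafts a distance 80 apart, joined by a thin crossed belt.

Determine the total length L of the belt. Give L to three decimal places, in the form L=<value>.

L=213.476

crossed belt: β = asin((r1+r2)/C) = asin(16/80) = 11.5370°
wrap1 = wrap2 = π + 2β = 203.0739°
tangent length = C·cosβ = 78.3837
L = (r1+r2)·wrap + 2·C·cosβ = 16·3.5443 + 2·78.3837 = 213.4763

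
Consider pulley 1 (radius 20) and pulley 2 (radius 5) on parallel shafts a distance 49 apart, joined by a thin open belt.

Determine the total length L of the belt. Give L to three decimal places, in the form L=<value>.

open belt: β = asin((r2−r1)/C) = asin(-15/49) = -17.8257°
wrap1 = π − 2β = 215.6514°
wrap2 = π + 2β = 144.3486°
tangent length = C·cosβ = 46.6476
L = r1·wrap1 + r2·wrap2 + 2·C·cosβ = 20·3.7638 + 5·2.5194 + 2·46.6476 = 181.1686

L=181.169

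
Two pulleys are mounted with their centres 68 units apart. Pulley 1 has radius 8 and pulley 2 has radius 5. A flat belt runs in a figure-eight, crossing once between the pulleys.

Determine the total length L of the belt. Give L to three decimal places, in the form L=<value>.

L=179.334

crossed belt: β = asin((r1+r2)/C) = asin(13/68) = 11.0214°
wrap1 = wrap2 = π + 2β = 202.0429°
tangent length = C·cosβ = 66.7458
L = (r1+r2)·wrap + 2·C·cosβ = 13·3.5263 + 2·66.7458 = 179.3337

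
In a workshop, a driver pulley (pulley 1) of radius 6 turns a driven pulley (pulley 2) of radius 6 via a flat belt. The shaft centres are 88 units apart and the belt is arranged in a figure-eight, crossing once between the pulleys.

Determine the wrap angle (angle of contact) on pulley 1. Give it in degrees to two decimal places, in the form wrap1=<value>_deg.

crossed belt: β = asin((r1+r2)/C) = asin(12/88) = 7.8375°
wrap1 = wrap2 = π + 2β = 195.6750°

wrap1=195.67_deg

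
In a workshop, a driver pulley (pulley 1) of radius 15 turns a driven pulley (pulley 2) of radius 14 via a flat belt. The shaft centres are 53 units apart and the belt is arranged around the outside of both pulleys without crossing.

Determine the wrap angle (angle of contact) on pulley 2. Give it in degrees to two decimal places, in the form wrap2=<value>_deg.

wrap2=177.84_deg

open belt: β = asin((r2−r1)/C) = asin(-1/53) = -1.0811°
wrap1 = π − 2β = 182.1622°
wrap2 = π + 2β = 177.8378°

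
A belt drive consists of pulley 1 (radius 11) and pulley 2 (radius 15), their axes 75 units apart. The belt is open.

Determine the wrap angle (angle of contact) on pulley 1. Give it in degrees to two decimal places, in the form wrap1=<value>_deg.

open belt: β = asin((r2−r1)/C) = asin(4/75) = 3.0572°
wrap1 = π − 2β = 173.8855°
wrap2 = π + 2β = 186.1145°

wrap1=173.89_deg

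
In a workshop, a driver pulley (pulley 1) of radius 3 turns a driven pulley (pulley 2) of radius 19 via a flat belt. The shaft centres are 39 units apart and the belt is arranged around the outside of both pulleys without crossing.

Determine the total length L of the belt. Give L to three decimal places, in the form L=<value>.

open belt: β = asin((r2−r1)/C) = asin(16/39) = 24.2209°
wrap1 = π − 2β = 131.5581°
wrap2 = π + 2β = 228.4419°
tangent length = C·cosβ = 35.5668
L = r1·wrap1 + r2·wrap2 + 2·C·cosβ = 3·2.2961 + 19·3.9871 + 2·35.5668 = 153.7762

L=153.776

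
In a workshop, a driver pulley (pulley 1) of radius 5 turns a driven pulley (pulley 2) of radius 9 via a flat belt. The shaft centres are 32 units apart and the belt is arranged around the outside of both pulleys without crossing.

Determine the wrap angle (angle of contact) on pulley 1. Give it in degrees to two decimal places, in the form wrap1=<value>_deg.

open belt: β = asin((r2−r1)/C) = asin(4/32) = 7.1808°
wrap1 = π − 2β = 165.6385°
wrap2 = π + 2β = 194.3615°

wrap1=165.64_deg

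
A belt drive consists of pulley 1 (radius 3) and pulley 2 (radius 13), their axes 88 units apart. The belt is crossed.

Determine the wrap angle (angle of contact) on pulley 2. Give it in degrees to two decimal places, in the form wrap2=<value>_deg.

wrap2=200.95_deg

crossed belt: β = asin((r1+r2)/C) = asin(16/88) = 10.4757°
wrap1 = wrap2 = π + 2β = 200.9514°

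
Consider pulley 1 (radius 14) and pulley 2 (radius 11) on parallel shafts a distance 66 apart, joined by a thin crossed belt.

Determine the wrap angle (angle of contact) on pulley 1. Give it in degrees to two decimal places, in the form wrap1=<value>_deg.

crossed belt: β = asin((r1+r2)/C) = asin(25/66) = 22.2586°
wrap1 = wrap2 = π + 2β = 224.5172°

wrap1=224.52_deg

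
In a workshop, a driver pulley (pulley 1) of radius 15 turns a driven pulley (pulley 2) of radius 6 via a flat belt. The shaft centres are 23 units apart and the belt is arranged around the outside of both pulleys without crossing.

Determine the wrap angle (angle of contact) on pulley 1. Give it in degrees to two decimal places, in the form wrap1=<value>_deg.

wrap1=226.07_deg

open belt: β = asin((r2−r1)/C) = asin(-9/23) = -23.0357°
wrap1 = π − 2β = 226.0714°
wrap2 = π + 2β = 133.9286°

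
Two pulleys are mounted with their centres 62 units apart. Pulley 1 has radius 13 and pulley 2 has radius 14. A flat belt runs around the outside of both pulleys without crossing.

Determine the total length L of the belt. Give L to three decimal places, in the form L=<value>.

open belt: β = asin((r2−r1)/C) = asin(1/62) = 0.9242°
wrap1 = π − 2β = 178.1517°
wrap2 = π + 2β = 181.8483°
tangent length = C·cosβ = 61.9919
L = r1·wrap1 + r2·wrap2 + 2·C·cosβ = 13·3.1093 + 14·3.1739 + 2·61.9919 = 208.8391

L=208.839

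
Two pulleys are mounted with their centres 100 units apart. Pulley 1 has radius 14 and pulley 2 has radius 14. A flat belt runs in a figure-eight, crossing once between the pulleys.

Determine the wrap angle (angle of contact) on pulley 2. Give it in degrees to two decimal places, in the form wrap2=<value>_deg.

crossed belt: β = asin((r1+r2)/C) = asin(28/100) = 16.2602°
wrap1 = wrap2 = π + 2β = 212.5204°

wrap2=212.52_deg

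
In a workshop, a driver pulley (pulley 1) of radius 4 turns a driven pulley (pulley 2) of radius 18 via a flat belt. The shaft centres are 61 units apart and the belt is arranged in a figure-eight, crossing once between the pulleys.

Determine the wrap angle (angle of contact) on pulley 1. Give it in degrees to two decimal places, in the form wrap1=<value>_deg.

wrap1=222.28_deg

crossed belt: β = asin((r1+r2)/C) = asin(22/61) = 21.1405°
wrap1 = wrap2 = π + 2β = 222.2809°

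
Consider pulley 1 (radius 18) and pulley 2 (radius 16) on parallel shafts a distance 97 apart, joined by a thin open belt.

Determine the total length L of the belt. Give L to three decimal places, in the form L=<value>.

open belt: β = asin((r2−r1)/C) = asin(-2/97) = -1.1814°
wrap1 = π − 2β = 182.3629°
wrap2 = π + 2β = 177.6371°
tangent length = C·cosβ = 96.9794
L = r1·wrap1 + r2·wrap2 + 2·C·cosβ = 18·3.1828 + 16·3.1004 + 2·96.9794 = 300.8554

L=300.855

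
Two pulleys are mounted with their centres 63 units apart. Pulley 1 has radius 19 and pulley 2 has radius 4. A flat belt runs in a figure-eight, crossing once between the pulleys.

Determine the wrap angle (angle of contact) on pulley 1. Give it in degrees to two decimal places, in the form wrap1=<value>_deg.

crossed belt: β = asin((r1+r2)/C) = asin(23/63) = 21.4125°
wrap1 = wrap2 = π + 2β = 222.8249°

wrap1=222.82_deg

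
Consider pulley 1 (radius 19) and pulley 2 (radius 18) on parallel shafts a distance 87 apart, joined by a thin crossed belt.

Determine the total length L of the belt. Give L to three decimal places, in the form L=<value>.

crossed belt: β = asin((r1+r2)/C) = asin(37/87) = 25.1689°
wrap1 = wrap2 = π + 2β = 230.3377°
tangent length = C·cosβ = 78.7401
L = (r1+r2)·wrap + 2·C·cosβ = 37·4.0202 + 2·78.7401 = 306.2258

L=306.226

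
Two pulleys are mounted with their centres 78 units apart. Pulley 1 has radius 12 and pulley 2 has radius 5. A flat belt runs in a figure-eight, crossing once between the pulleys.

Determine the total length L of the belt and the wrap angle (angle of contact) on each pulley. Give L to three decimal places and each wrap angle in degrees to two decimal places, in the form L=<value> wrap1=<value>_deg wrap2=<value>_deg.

crossed belt: β = asin((r1+r2)/C) = asin(17/78) = 12.5886°
wrap1 = wrap2 = π + 2β = 205.1772°
tangent length = C·cosβ = 76.1249
L = (r1+r2)·wrap + 2·C·cosβ = 17·3.5810 + 2·76.1249 = 213.1271

L=213.127 wrap1=205.18_deg wrap2=205.18_deg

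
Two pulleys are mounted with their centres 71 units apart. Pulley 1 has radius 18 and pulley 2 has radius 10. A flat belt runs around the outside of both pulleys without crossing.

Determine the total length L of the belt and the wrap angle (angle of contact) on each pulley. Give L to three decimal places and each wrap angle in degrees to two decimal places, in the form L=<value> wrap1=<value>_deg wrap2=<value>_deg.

open belt: β = asin((r2−r1)/C) = asin(-8/71) = -6.4696°
wrap1 = π − 2β = 192.9392°
wrap2 = π + 2β = 167.0608°
tangent length = C·cosβ = 70.5479
L = r1·wrap1 + r2·wrap2 + 2·C·cosβ = 18·3.3674 + 10·2.9158 + 2·70.5479 = 230.8670

L=230.867 wrap1=192.94_deg wrap2=167.06_deg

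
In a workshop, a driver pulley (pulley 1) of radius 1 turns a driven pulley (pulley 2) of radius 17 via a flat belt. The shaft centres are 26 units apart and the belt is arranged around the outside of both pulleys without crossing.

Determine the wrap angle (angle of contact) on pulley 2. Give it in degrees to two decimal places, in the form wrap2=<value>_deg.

open belt: β = asin((r2−r1)/C) = asin(16/26) = 37.9799°
wrap1 = π − 2β = 104.0403°
wrap2 = π + 2β = 255.9597°

wrap2=255.96_deg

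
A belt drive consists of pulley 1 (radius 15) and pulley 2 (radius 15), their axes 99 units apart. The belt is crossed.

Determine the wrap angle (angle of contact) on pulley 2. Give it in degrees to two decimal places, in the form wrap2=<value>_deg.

wrap2=215.28_deg

crossed belt: β = asin((r1+r2)/C) = asin(30/99) = 17.6397°
wrap1 = wrap2 = π + 2β = 215.2794°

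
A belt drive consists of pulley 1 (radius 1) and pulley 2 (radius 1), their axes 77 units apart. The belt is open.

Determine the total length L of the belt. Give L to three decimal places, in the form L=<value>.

L=160.283

open belt: β = asin((r2−r1)/C) = asin(0/77) = 0.0000°
wrap1 = π − 2β = 180.0000°
wrap2 = π + 2β = 180.0000°
tangent length = C·cosβ = 77.0000
L = r1·wrap1 + r2·wrap2 + 2·C·cosβ = 1·3.1416 + 1·3.1416 + 2·77.0000 = 160.2832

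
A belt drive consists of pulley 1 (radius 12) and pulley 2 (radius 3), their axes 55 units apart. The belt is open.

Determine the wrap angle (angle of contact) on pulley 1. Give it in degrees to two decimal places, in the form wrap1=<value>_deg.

open belt: β = asin((r2−r1)/C) = asin(-9/55) = -9.4180°
wrap1 = π − 2β = 198.8361°
wrap2 = π + 2β = 161.1639°

wrap1=198.84_deg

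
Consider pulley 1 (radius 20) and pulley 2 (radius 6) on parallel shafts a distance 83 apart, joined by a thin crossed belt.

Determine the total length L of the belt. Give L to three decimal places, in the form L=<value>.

L=255.895

crossed belt: β = asin((r1+r2)/C) = asin(26/83) = 18.2554°
wrap1 = wrap2 = π + 2β = 216.5108°
tangent length = C·cosβ = 78.8226
L = (r1+r2)·wrap + 2·C·cosβ = 26·3.7788 + 2·78.8226 = 255.8946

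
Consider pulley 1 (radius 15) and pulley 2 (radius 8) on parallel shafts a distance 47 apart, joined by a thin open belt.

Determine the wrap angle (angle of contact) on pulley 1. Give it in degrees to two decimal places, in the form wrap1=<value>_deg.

open belt: β = asin((r2−r1)/C) = asin(-7/47) = -8.5653°
wrap1 = π − 2β = 197.1306°
wrap2 = π + 2β = 162.8694°

wrap1=197.13_deg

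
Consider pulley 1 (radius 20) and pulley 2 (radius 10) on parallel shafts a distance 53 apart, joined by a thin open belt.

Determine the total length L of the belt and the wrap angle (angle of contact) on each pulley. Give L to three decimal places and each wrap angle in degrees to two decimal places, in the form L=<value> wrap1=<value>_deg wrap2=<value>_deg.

open belt: β = asin((r2−r1)/C) = asin(-10/53) = -10.8757°
wrap1 = π − 2β = 201.7514°
wrap2 = π + 2β = 158.2486°
tangent length = C·cosβ = 52.0481
L = r1·wrap1 + r2·wrap2 + 2·C·cosβ = 20·3.5212 + 10·2.7620 + 2·52.0481 = 202.1402

L=202.140 wrap1=201.75_deg wrap2=158.25_deg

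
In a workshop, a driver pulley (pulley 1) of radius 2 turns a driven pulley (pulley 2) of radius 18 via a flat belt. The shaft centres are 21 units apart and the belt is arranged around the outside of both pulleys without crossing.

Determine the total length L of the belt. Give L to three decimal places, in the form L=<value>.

open belt: β = asin((r2−r1)/C) = asin(16/21) = 49.6324°
wrap1 = π − 2β = 80.7352°
wrap2 = π + 2β = 279.2648°
tangent length = C·cosβ = 13.6015
L = r1·wrap1 + r2·wrap2 + 2·C·cosβ = 2·1.4091 + 18·4.8741 + 2·13.6015 = 117.7548

L=117.755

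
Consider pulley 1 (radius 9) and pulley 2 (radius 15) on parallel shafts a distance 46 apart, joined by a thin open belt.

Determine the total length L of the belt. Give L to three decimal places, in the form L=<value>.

L=168.182

open belt: β = asin((r2−r1)/C) = asin(6/46) = 7.4947°
wrap1 = π − 2β = 165.0106°
wrap2 = π + 2β = 194.9894°
tangent length = C·cosβ = 45.6070
L = r1·wrap1 + r2·wrap2 + 2·C·cosβ = 9·2.8800 + 15·3.4032 + 2·45.6070 = 168.1819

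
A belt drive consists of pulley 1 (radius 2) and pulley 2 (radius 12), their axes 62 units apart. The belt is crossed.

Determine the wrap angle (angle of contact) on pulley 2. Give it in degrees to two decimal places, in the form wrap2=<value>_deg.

crossed belt: β = asin((r1+r2)/C) = asin(14/62) = 13.0503°
wrap1 = wrap2 = π + 2β = 206.1006°

wrap2=206.10_deg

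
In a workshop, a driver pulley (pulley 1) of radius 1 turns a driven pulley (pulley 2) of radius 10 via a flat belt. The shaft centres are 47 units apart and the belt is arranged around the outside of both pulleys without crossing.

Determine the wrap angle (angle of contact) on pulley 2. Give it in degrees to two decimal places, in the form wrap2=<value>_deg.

wrap2=202.08_deg

open belt: β = asin((r2−r1)/C) = asin(9/47) = 11.0397°
wrap1 = π − 2β = 157.9206°
wrap2 = π + 2β = 202.0794°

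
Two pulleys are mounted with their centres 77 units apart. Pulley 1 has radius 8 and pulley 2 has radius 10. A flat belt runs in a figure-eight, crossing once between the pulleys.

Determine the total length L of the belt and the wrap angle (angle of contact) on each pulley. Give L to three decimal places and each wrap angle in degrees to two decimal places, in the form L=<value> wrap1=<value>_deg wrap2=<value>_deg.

L=214.776 wrap1=207.04_deg wrap2=207.04_deg

crossed belt: β = asin((r1+r2)/C) = asin(18/77) = 13.5189°
wrap1 = wrap2 = π + 2β = 207.0378°
tangent length = C·cosβ = 74.8665
L = (r1+r2)·wrap + 2·C·cosβ = 18·3.6135 + 2·74.8665 = 214.7759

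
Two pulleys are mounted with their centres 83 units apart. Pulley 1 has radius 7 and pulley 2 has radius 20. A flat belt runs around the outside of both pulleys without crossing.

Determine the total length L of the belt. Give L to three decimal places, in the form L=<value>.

L=252.863

open belt: β = asin((r2−r1)/C) = asin(13/83) = 9.0111°
wrap1 = π − 2β = 161.9777°
wrap2 = π + 2β = 198.0223°
tangent length = C·cosβ = 81.9756
L = r1·wrap1 + r2·wrap2 + 2·C·cosβ = 7·2.8270 + 20·3.4561 + 2·81.9756 = 252.8633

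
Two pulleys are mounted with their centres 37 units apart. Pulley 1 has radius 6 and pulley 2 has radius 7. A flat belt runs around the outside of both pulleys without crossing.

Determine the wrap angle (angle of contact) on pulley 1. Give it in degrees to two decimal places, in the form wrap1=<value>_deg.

open belt: β = asin((r2−r1)/C) = asin(1/37) = 1.5487°
wrap1 = π − 2β = 176.9026°
wrap2 = π + 2β = 183.0974°

wrap1=176.90_deg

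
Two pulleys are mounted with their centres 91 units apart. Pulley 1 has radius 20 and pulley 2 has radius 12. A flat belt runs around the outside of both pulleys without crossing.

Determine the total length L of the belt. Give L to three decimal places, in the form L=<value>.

open belt: β = asin((r2−r1)/C) = asin(-8/91) = -5.0435°
wrap1 = π − 2β = 190.0870°
wrap2 = π + 2β = 169.9130°
tangent length = C·cosβ = 90.6477
L = r1·wrap1 + r2·wrap2 + 2·C·cosβ = 20·3.3176 + 12·2.9655 + 2·90.6477 = 283.2347

L=283.235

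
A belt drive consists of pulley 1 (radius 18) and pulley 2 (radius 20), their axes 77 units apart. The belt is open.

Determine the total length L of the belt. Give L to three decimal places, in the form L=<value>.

open belt: β = asin((r2−r1)/C) = asin(2/77) = 1.4884°
wrap1 = π − 2β = 177.0233°
wrap2 = π + 2β = 182.9767°
tangent length = C·cosβ = 76.9740
L = r1·wrap1 + r2·wrap2 + 2·C·cosβ = 18·3.0896 + 20·3.1935 + 2·76.9740 = 273.4325

L=273.432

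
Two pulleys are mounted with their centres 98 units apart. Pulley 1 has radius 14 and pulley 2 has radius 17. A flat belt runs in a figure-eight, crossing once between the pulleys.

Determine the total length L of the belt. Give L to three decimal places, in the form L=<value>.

crossed belt: β = asin((r1+r2)/C) = asin(31/98) = 18.4409°
wrap1 = wrap2 = π + 2β = 216.8818°
tangent length = C·cosβ = 92.9677
L = (r1+r2)·wrap + 2·C·cosβ = 31·3.7853 + 2·92.9677 = 303.2798

L=303.280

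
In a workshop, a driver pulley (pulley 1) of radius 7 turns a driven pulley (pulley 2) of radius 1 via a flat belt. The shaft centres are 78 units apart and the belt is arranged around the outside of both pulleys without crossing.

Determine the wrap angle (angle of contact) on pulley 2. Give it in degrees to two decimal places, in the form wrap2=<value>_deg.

wrap2=171.18_deg

open belt: β = asin((r2−r1)/C) = asin(-6/78) = -4.4117°
wrap1 = π − 2β = 188.8235°
wrap2 = π + 2β = 171.1765°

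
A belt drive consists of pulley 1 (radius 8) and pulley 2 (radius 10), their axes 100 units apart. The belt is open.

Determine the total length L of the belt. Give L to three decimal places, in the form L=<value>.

open belt: β = asin((r2−r1)/C) = asin(2/100) = 1.1460°
wrap1 = π − 2β = 177.7080°
wrap2 = π + 2β = 182.2920°
tangent length = C·cosβ = 99.9800
L = r1·wrap1 + r2·wrap2 + 2·C·cosβ = 8·3.1016 + 10·3.1816 + 2·99.9800 = 256.5887

L=256.589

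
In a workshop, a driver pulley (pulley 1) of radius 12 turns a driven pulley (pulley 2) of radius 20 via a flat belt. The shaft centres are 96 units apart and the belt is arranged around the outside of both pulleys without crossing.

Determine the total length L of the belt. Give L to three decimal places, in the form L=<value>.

open belt: β = asin((r2−r1)/C) = asin(8/96) = 4.7802°
wrap1 = π − 2β = 170.4396°
wrap2 = π + 2β = 189.5604°
tangent length = C·cosβ = 95.6661
L = r1·wrap1 + r2·wrap2 + 2·C·cosβ = 12·2.9747 + 20·3.3085 + 2·95.6661 = 293.1980

L=293.198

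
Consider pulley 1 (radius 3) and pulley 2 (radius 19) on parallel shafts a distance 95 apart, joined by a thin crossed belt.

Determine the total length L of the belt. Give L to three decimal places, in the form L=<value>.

crossed belt: β = asin((r1+r2)/C) = asin(22/95) = 13.3900°
wrap1 = wrap2 = π + 2β = 206.7801°
tangent length = C·cosβ = 92.4175
L = (r1+r2)·wrap + 2·C·cosβ = 22·3.6090 + 2·92.4175 = 264.2329

L=264.233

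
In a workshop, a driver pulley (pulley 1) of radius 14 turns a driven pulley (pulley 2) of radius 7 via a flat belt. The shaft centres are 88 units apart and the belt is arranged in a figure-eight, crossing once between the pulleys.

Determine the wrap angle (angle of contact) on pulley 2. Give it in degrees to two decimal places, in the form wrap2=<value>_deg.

wrap2=207.61_deg

crossed belt: β = asin((r1+r2)/C) = asin(21/88) = 13.8061°
wrap1 = wrap2 = π + 2β = 207.6121°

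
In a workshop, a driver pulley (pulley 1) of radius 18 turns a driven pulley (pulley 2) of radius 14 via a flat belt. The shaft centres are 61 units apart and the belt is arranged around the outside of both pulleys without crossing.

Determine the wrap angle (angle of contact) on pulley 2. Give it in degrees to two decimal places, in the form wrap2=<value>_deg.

open belt: β = asin((r2−r1)/C) = asin(-4/61) = -3.7598°
wrap1 = π − 2β = 187.5196°
wrap2 = π + 2β = 172.4804°

wrap2=172.48_deg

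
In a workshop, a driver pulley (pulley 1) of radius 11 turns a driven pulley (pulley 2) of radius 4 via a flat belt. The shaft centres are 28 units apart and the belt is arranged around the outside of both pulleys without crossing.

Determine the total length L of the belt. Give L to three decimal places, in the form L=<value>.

L=104.883

open belt: β = asin((r2−r1)/C) = asin(-7/28) = -14.4775°
wrap1 = π − 2β = 208.9550°
wrap2 = π + 2β = 151.0450°
tangent length = C·cosβ = 27.1109
L = r1·wrap1 + r2·wrap2 + 2·C·cosβ = 11·3.6470 + 4·2.6362 + 2·27.1109 = 104.8832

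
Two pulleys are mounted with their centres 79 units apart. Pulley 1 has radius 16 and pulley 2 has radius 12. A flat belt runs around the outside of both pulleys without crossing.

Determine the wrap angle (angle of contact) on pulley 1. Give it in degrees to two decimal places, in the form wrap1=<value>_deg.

wrap1=185.80_deg

open belt: β = asin((r2−r1)/C) = asin(-4/79) = -2.9023°
wrap1 = π − 2β = 185.8046°
wrap2 = π + 2β = 174.1954°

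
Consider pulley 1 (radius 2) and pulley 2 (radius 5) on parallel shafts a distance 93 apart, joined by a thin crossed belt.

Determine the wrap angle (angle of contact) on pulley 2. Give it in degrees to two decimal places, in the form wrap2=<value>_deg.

crossed belt: β = asin((r1+r2)/C) = asin(7/93) = 4.3167°
wrap1 = wrap2 = π + 2β = 188.6333°

wrap2=188.63_deg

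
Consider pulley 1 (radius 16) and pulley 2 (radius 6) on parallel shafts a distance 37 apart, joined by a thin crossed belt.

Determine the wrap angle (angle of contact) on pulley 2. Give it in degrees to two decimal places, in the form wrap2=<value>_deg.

crossed belt: β = asin((r1+r2)/C) = asin(22/37) = 36.4837°
wrap1 = wrap2 = π + 2β = 252.9675°

wrap2=252.97_deg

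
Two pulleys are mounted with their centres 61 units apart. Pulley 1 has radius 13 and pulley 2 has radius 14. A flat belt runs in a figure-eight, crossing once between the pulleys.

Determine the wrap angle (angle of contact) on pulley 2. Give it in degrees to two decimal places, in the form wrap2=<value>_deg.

wrap2=232.54_deg

crossed belt: β = asin((r1+r2)/C) = asin(27/61) = 26.2714°
wrap1 = wrap2 = π + 2β = 232.5427°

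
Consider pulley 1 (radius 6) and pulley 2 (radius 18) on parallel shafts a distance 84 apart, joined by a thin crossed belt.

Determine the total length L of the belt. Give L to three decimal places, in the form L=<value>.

crossed belt: β = asin((r1+r2)/C) = asin(24/84) = 16.6015°
wrap1 = wrap2 = π + 2β = 213.2031°
tangent length = C·cosβ = 80.4984
L = (r1+r2)·wrap + 2·C·cosβ = 24·3.7211 + 2·80.4984 = 250.3032

L=250.303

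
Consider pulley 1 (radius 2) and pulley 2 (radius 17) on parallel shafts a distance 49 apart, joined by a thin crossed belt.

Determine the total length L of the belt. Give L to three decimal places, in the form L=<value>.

crossed belt: β = asin((r1+r2)/C) = asin(19/49) = 22.8149°
wrap1 = wrap2 = π + 2β = 225.6298°
tangent length = C·cosβ = 45.1664
L = (r1+r2)·wrap + 2·C·cosβ = 19·3.9380 + 2·45.1664 = 165.1544

L=165.154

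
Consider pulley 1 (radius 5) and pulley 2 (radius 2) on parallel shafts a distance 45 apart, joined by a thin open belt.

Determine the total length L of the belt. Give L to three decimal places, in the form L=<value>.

open belt: β = asin((r2−r1)/C) = asin(-3/45) = -3.8226°
wrap1 = π − 2β = 187.6451°
wrap2 = π + 2β = 172.3549°
tangent length = C·cosβ = 44.8999
L = r1·wrap1 + r2·wrap2 + 2·C·cosβ = 5·3.2750 + 2·3.0082 + 2·44.8999 = 112.1912

L=112.191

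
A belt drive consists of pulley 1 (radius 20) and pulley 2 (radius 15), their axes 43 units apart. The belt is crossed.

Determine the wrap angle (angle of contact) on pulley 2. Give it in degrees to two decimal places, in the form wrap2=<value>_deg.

crossed belt: β = asin((r1+r2)/C) = asin(35/43) = 54.4840°
wrap1 = wrap2 = π + 2β = 288.9680°

wrap2=288.97_deg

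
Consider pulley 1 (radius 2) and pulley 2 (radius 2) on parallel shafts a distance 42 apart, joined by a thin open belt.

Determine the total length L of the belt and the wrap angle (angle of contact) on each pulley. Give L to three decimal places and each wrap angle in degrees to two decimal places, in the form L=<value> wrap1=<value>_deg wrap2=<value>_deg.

open belt: β = asin((r2−r1)/C) = asin(0/42) = 0.0000°
wrap1 = π − 2β = 180.0000°
wrap2 = π + 2β = 180.0000°
tangent length = C·cosβ = 42.0000
L = r1·wrap1 + r2·wrap2 + 2·C·cosβ = 2·3.1416 + 2·3.1416 + 2·42.0000 = 96.5664

L=96.566 wrap1=180.00_deg wrap2=180.00_deg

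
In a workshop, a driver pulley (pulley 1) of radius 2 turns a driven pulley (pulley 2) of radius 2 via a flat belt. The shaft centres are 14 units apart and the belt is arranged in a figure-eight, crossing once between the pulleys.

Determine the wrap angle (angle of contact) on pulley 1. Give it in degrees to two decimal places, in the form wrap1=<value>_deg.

wrap1=213.20_deg

crossed belt: β = asin((r1+r2)/C) = asin(4/14) = 16.6015°
wrap1 = wrap2 = π + 2β = 213.2031°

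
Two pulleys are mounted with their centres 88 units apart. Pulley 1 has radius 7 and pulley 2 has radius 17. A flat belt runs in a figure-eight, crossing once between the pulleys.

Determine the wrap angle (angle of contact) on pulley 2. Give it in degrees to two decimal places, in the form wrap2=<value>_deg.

crossed belt: β = asin((r1+r2)/C) = asin(24/88) = 15.8266°
wrap1 = wrap2 = π + 2β = 211.6532°

wrap2=211.65_deg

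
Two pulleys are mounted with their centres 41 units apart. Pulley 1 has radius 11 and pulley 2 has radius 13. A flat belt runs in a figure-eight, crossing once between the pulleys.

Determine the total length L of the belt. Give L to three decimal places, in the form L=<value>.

crossed belt: β = asin((r1+r2)/C) = asin(24/41) = 35.8288°
wrap1 = wrap2 = π + 2β = 251.6577°
tangent length = C·cosβ = 33.2415
L = (r1+r2)·wrap + 2·C·cosβ = 24·4.3923 + 2·33.2415 = 171.8972

L=171.897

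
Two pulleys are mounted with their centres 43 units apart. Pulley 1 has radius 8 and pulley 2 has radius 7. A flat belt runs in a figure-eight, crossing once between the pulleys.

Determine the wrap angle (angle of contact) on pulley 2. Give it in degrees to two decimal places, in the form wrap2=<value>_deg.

wrap2=220.83_deg

crossed belt: β = asin((r1+r2)/C) = asin(15/43) = 20.4162°
wrap1 = wrap2 = π + 2β = 220.8324°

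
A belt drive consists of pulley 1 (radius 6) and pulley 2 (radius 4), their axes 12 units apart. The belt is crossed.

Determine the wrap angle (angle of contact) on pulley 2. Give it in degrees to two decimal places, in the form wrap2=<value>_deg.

wrap2=292.89_deg

crossed belt: β = asin((r1+r2)/C) = asin(10/12) = 56.4427°
wrap1 = wrap2 = π + 2β = 292.8854°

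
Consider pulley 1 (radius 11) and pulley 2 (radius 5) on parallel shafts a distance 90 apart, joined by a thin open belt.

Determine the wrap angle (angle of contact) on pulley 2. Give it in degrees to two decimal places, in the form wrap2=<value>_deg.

wrap2=172.35_deg

open belt: β = asin((r2−r1)/C) = asin(-6/90) = -3.8226°
wrap1 = π − 2β = 187.6451°
wrap2 = π + 2β = 172.3549°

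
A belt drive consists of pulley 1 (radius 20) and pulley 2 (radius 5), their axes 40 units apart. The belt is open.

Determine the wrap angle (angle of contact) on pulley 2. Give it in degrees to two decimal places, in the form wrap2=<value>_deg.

wrap2=135.95_deg

open belt: β = asin((r2−r1)/C) = asin(-15/40) = -22.0243°
wrap1 = π − 2β = 224.0486°
wrap2 = π + 2β = 135.9514°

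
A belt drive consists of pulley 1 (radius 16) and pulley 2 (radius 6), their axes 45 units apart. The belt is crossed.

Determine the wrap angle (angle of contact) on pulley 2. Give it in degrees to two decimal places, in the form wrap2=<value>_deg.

wrap2=238.54_deg

crossed belt: β = asin((r1+r2)/C) = asin(22/45) = 29.2676°
wrap1 = wrap2 = π + 2β = 238.5352°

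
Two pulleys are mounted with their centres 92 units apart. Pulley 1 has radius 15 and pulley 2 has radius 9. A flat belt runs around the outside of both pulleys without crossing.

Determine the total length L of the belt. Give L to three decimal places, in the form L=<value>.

L=259.790

open belt: β = asin((r2−r1)/C) = asin(-6/92) = -3.7393°
wrap1 = π − 2β = 187.4787°
wrap2 = π + 2β = 172.5213°
tangent length = C·cosβ = 91.8041
L = r1·wrap1 + r2·wrap2 + 2·C·cosβ = 15·3.2721 + 9·3.0111 + 2·91.8041 = 259.7897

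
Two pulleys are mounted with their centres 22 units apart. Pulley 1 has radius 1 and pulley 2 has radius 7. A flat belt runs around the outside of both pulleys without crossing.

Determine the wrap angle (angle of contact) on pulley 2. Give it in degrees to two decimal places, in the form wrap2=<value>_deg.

wrap2=211.65_deg

open belt: β = asin((r2−r1)/C) = asin(6/22) = 15.8266°
wrap1 = π − 2β = 148.3468°
wrap2 = π + 2β = 211.6532°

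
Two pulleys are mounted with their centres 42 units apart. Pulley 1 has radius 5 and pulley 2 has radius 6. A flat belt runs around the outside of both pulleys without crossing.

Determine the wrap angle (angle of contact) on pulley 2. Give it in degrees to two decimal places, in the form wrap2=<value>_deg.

wrap2=182.73_deg

open belt: β = asin((r2−r1)/C) = asin(1/42) = 1.3643°
wrap1 = π − 2β = 177.2714°
wrap2 = π + 2β = 182.7286°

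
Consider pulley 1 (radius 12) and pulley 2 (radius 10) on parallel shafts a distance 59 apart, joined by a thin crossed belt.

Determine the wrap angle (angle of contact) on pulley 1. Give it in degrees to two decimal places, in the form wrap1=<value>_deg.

wrap1=223.79_deg

crossed belt: β = asin((r1+r2)/C) = asin(22/59) = 21.8934°
wrap1 = wrap2 = π + 2β = 223.7869°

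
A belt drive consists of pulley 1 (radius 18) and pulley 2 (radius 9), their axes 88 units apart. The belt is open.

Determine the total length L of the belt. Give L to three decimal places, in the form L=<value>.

L=261.744

open belt: β = asin((r2−r1)/C) = asin(-9/88) = -5.8701°
wrap1 = π − 2β = 191.7401°
wrap2 = π + 2β = 168.2599°
tangent length = C·cosβ = 87.5386
L = r1·wrap1 + r2·wrap2 + 2·C·cosβ = 18·3.3465 + 9·2.9367 + 2·87.5386 = 261.7443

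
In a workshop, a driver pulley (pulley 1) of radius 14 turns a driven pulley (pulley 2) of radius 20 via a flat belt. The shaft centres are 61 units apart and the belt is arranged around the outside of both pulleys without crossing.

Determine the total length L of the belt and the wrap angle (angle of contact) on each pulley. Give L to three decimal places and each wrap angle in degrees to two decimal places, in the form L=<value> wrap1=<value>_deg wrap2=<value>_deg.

L=229.405 wrap1=168.71_deg wrap2=191.29_deg

open belt: β = asin((r2−r1)/C) = asin(6/61) = 5.6448°
wrap1 = π − 2β = 168.7104°
wrap2 = π + 2β = 191.2896°
tangent length = C·cosβ = 60.7042
L = r1·wrap1 + r2·wrap2 + 2·C·cosβ = 14·2.9446 + 20·3.3386 + 2·60.7042 = 229.4048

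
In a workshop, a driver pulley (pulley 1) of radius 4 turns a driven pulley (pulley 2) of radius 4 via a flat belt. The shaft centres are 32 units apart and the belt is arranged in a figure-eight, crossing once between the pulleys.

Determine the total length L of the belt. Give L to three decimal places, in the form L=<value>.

L=91.143

crossed belt: β = asin((r1+r2)/C) = asin(8/32) = 14.4775°
wrap1 = wrap2 = π + 2β = 208.9550°
tangent length = C·cosβ = 30.9839
L = (r1+r2)·wrap + 2·C·cosβ = 8·3.6470 + 2·30.9839 = 91.1434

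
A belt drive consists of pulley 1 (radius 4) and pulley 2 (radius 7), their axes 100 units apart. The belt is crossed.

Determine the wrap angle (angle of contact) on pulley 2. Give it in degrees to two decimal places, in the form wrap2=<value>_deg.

wrap2=192.63_deg

crossed belt: β = asin((r1+r2)/C) = asin(11/100) = 6.3153°
wrap1 = wrap2 = π + 2β = 192.6306°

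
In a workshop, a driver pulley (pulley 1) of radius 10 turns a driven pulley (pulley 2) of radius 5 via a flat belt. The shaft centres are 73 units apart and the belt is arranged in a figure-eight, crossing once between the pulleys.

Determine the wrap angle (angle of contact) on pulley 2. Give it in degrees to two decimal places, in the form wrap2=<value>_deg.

wrap2=203.72_deg

crossed belt: β = asin((r1+r2)/C) = asin(15/73) = 11.8576°
wrap1 = wrap2 = π + 2β = 203.7151°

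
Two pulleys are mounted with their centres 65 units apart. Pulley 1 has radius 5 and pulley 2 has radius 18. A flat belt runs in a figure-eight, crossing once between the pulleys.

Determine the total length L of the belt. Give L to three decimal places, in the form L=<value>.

crossed belt: β = asin((r1+r2)/C) = asin(23/65) = 20.7227°
wrap1 = wrap2 = π + 2β = 221.4455°
tangent length = C·cosβ = 60.7947
L = (r1+r2)·wrap + 2·C·cosβ = 23·3.8650 + 2·60.7947 = 210.4834

L=210.483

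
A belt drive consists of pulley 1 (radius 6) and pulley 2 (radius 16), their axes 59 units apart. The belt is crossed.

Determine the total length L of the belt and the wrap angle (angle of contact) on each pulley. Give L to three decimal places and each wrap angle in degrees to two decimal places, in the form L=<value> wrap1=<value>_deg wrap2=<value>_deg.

crossed belt: β = asin((r1+r2)/C) = asin(22/59) = 21.8934°
wrap1 = wrap2 = π + 2β = 223.7869°
tangent length = C·cosβ = 54.7449
L = (r1+r2)·wrap + 2·C·cosβ = 22·3.9058 + 2·54.7449 = 195.4177

L=195.418 wrap1=223.79_deg wrap2=223.79_deg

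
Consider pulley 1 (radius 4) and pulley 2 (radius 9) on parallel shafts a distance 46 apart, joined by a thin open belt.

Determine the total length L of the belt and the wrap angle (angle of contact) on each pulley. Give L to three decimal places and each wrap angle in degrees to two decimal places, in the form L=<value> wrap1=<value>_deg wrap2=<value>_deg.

L=133.385 wrap1=167.52_deg wrap2=192.48_deg

open belt: β = asin((r2−r1)/C) = asin(5/46) = 6.2401°
wrap1 = π − 2β = 167.5197°
wrap2 = π + 2β = 192.4803°
tangent length = C·cosβ = 45.7275
L = r1·wrap1 + r2·wrap2 + 2·C·cosβ = 4·2.9238 + 9·3.3594 + 2·45.7275 = 133.3847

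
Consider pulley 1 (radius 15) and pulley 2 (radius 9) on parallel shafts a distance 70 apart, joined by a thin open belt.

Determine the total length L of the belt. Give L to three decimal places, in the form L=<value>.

open belt: β = asin((r2−r1)/C) = asin(-6/70) = -4.9171°
wrap1 = π − 2β = 189.8342°
wrap2 = π + 2β = 170.1658°
tangent length = C·cosβ = 69.7424
L = r1·wrap1 + r2·wrap2 + 2·C·cosβ = 15·3.3132 + 9·2.9700 + 2·69.7424 = 215.9128

L=215.913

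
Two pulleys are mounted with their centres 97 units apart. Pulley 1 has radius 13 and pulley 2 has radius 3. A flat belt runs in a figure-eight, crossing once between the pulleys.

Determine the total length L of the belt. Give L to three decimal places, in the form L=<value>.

L=246.911

crossed belt: β = asin((r1+r2)/C) = asin(16/97) = 9.4942°
wrap1 = wrap2 = π + 2β = 198.9885°
tangent length = C·cosβ = 95.6713
L = (r1+r2)·wrap + 2·C·cosβ = 16·3.4730 + 2·95.6713 = 246.9107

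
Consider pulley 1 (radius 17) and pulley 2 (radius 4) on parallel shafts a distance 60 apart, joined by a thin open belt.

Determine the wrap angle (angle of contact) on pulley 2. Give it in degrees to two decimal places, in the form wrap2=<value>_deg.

wrap2=154.97_deg

open belt: β = asin((r2−r1)/C) = asin(-13/60) = -12.5133°
wrap1 = π − 2β = 205.0267°
wrap2 = π + 2β = 154.9733°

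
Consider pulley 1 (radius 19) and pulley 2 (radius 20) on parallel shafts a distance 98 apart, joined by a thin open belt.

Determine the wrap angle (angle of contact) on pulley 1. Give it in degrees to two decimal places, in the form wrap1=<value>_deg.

wrap1=178.83_deg

open belt: β = asin((r2−r1)/C) = asin(1/98) = 0.5847°
wrap1 = π − 2β = 178.8307°
wrap2 = π + 2β = 181.1693°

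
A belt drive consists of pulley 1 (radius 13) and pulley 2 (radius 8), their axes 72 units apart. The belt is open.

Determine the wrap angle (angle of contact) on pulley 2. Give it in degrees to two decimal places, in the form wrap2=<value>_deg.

open belt: β = asin((r2−r1)/C) = asin(-5/72) = -3.9821°
wrap1 = π − 2β = 187.9642°
wrap2 = π + 2β = 172.0358°

wrap2=172.04_deg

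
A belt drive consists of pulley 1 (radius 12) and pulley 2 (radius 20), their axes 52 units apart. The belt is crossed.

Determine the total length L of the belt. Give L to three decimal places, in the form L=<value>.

L=224.930

crossed belt: β = asin((r1+r2)/C) = asin(32/52) = 37.9799°
wrap1 = wrap2 = π + 2β = 255.9597°
tangent length = C·cosβ = 40.9878
L = (r1+r2)·wrap + 2·C·cosβ = 32·4.4673 + 2·40.9878 = 224.9305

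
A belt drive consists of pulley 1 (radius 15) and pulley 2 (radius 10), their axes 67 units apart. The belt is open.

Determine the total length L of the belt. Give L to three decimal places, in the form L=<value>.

L=212.913

open belt: β = asin((r2−r1)/C) = asin(-5/67) = -4.2798°
wrap1 = π − 2β = 188.5596°
wrap2 = π + 2β = 171.4404°
tangent length = C·cosβ = 66.8132
L = r1·wrap1 + r2·wrap2 + 2·C·cosβ = 15·3.2910 + 10·2.9922 + 2·66.8132 = 212.9131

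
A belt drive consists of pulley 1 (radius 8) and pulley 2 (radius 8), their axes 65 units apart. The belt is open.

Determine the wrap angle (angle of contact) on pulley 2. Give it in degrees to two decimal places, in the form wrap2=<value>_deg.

wrap2=180.00_deg

open belt: β = asin((r2−r1)/C) = asin(0/65) = 0.0000°
wrap1 = π − 2β = 180.0000°
wrap2 = π + 2β = 180.0000°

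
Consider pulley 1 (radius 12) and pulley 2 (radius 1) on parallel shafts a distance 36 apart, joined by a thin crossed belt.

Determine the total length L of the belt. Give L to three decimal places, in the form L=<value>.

L=117.588

crossed belt: β = asin((r1+r2)/C) = asin(13/36) = 21.1684°
wrap1 = wrap2 = π + 2β = 222.3369°
tangent length = C·cosβ = 33.5708
L = (r1+r2)·wrap + 2·C·cosβ = 13·3.8805 + 2·33.5708 = 117.5883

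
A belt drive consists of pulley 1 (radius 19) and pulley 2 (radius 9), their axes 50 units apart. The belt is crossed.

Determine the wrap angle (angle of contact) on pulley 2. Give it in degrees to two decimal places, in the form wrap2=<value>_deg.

crossed belt: β = asin((r1+r2)/C) = asin(28/50) = 34.0558°
wrap1 = wrap2 = π + 2β = 248.1116°

wrap2=248.11_deg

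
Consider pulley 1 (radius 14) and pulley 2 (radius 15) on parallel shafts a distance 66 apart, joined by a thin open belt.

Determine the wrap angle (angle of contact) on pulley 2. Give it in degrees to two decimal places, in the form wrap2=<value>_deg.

open belt: β = asin((r2−r1)/C) = asin(1/66) = 0.8682°
wrap1 = π − 2β = 178.2637°
wrap2 = π + 2β = 181.7363°

wrap2=181.74_deg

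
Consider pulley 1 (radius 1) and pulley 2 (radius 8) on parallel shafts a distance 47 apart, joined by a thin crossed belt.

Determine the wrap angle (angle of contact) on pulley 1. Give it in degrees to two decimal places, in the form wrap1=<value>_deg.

wrap1=202.08_deg

crossed belt: β = asin((r1+r2)/C) = asin(9/47) = 11.0397°
wrap1 = wrap2 = π + 2β = 202.0794°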